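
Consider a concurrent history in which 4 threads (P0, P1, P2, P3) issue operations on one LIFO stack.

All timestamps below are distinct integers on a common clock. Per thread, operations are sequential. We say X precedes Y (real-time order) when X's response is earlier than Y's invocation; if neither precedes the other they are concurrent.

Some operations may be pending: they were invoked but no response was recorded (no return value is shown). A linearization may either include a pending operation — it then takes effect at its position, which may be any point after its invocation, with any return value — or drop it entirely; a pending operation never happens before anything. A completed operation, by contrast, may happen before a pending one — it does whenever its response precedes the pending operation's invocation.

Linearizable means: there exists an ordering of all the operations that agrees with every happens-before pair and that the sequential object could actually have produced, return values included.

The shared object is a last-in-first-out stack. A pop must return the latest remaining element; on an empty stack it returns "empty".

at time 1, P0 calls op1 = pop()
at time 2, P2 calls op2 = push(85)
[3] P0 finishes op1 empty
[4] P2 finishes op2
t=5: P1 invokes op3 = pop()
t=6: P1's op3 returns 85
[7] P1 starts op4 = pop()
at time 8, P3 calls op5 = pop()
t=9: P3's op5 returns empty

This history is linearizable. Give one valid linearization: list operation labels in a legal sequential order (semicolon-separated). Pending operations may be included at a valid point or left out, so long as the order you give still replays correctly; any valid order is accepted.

1. op1 pop() → empty, leaving stack <>
2. op2 push(85), leaving stack <85>
3. op3 pop() → 85, leaving stack <>
4. op4 pop() (pending, included), leaving stack <>
5. op5 pop() → empty, leaving stack <>

op1; op2; op3; op4; op5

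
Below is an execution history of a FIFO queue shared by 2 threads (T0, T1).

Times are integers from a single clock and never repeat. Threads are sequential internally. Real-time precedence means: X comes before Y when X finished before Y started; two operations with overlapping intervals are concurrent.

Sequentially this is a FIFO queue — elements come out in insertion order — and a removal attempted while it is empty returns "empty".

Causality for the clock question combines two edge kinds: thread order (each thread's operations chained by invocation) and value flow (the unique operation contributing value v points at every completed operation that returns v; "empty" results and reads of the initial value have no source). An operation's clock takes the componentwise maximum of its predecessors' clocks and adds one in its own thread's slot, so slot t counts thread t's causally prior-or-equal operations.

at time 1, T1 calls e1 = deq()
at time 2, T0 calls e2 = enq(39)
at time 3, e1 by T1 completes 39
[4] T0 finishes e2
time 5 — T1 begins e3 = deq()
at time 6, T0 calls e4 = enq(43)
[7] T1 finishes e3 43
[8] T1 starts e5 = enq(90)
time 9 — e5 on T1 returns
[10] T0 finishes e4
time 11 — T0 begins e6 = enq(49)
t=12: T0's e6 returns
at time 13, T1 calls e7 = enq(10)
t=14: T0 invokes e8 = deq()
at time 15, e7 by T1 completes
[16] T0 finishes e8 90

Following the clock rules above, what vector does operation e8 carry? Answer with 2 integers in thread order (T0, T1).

(4, 3)

e2, invoked 2, has no incoming edges; only T0's bump applies → (1, 0)
VC(e1, invoked at 1): max of VC(e2)=(1, 0), then +1 on thread T1 → (1, 1)
VC(e4, invoked at 6): max of VC(e2)=(1, 0), then +1 on thread T0 → (2, 0)
VC(e6, invoked at 11): max of VC(e4)=(2, 0), then +1 on thread T0 → (3, 0)
VC(e3, invoked at 5): max of VC(e1)=(1, 1), VC(e4)=(2, 0), then +1 on thread T1 → (2, 2)
VC(e5, invoked at 8): max of VC(e3)=(2, 2), then +1 on thread T1 → (2, 3)
VC(e7, invoked at 13): max of VC(e5)=(2, 3), then +1 on thread T1 → (2, 4)
VC(e8, invoked at 14): max of VC(e5)=(2, 3), VC(e6)=(3, 0), then +1 on thread T0 → (4, 3)
target: VC(e8) = (4, 3)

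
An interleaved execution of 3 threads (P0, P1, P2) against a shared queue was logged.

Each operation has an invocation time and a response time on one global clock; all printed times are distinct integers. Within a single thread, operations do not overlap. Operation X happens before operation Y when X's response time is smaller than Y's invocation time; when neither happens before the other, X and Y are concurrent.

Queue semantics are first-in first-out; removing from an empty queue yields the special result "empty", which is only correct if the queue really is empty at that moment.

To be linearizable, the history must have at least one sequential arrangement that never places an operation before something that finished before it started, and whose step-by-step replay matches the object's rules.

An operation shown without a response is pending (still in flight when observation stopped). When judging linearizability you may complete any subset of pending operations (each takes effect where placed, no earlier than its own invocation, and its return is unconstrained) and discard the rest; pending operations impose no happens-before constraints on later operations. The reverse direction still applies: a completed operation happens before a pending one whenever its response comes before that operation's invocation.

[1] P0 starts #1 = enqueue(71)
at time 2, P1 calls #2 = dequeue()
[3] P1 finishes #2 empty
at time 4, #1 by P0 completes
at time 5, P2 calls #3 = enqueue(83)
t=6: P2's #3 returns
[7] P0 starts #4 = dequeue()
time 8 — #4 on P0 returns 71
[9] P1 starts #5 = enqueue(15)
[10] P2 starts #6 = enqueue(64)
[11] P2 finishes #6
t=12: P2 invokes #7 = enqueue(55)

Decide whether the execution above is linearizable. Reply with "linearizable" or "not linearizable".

linearizable

a witness: #2, #1, #3, #4, #5, #6
after step 1 (#2 dequeue() → empty): queue <>
after step 2 (#1 enqueue(71)): queue <71>
after step 3 (#3 enqueue(83)): queue <71,83>
after step 4 (#4 dequeue() → 71): queue <83>
after step 5 (#5 enqueue(15) (pending, included)): queue <83,15>
after step 6 (#6 enqueue(64)): queue <83,15,64>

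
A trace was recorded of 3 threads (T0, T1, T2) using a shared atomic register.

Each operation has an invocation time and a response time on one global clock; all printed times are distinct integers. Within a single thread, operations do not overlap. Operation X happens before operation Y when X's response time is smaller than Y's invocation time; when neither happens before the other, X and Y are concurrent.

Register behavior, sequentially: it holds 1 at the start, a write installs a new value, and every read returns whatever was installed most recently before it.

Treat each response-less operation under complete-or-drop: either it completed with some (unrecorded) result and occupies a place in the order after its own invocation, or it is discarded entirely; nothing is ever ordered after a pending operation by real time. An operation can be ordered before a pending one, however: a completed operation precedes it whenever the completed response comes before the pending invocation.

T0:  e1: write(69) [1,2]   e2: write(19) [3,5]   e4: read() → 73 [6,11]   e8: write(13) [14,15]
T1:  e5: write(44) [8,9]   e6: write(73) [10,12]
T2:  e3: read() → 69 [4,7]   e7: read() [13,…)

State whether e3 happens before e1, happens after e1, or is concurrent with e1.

e3 spans [4,7], e1 spans [1,2]
resp(e1)=2 < inv(e3)=4

after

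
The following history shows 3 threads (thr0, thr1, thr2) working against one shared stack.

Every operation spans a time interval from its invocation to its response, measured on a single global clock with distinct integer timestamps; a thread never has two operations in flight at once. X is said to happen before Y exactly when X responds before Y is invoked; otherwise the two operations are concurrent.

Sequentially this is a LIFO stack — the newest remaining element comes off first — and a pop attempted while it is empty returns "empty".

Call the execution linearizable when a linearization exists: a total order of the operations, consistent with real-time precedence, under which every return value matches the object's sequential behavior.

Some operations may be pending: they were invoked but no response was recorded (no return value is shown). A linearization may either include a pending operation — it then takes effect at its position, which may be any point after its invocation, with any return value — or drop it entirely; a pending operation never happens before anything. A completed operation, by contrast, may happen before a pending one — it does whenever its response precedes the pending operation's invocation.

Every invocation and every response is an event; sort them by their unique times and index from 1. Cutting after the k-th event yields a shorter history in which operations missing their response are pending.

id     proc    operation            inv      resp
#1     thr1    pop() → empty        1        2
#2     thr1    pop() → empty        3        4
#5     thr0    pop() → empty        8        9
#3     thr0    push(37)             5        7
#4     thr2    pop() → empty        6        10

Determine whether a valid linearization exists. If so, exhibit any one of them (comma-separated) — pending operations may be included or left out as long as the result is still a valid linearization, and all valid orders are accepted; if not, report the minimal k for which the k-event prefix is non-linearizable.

already the first 10 events (up to #4's response at time 10) admit no linearization; the first 9 still do
checked exhaustively: 3 real-time-consistent orders of 5 completed operations, zero legal stack replays
for example #1, #2, #3, #4, #5 fails at step 4: #4 pop() → empty is not legal there
for example #1, #2, #3, #5, #4 fails at step 4: #5 pop() → empty is not legal there

not linearizable — minimal violating prefix: 10 events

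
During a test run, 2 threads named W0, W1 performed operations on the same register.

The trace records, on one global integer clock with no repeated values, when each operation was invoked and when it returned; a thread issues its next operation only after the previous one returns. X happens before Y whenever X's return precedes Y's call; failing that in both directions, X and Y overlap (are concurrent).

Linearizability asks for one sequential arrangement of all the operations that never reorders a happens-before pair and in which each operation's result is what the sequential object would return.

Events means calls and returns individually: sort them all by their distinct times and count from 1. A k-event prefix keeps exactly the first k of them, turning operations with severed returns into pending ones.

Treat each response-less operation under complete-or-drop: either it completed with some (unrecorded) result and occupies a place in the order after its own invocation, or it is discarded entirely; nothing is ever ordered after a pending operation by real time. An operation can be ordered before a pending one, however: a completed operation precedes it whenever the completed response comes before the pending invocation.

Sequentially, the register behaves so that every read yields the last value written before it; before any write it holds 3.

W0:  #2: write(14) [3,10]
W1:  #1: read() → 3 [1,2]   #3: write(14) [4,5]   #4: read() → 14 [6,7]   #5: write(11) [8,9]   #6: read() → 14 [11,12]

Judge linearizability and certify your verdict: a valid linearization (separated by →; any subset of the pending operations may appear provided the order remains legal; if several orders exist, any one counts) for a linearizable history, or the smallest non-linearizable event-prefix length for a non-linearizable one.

linearizable — witness: #1 → #3 → #4 → #5 → #2 → #6

step 1: #1 read() → 3 — value 3
step 2: #3 write(14) — value 14
step 3: #4 read() → 14 — value 14
step 4: #5 write(11) — value 11
step 5: #2 write(14) — value 14
step 6: #6 read() → 14 — value 14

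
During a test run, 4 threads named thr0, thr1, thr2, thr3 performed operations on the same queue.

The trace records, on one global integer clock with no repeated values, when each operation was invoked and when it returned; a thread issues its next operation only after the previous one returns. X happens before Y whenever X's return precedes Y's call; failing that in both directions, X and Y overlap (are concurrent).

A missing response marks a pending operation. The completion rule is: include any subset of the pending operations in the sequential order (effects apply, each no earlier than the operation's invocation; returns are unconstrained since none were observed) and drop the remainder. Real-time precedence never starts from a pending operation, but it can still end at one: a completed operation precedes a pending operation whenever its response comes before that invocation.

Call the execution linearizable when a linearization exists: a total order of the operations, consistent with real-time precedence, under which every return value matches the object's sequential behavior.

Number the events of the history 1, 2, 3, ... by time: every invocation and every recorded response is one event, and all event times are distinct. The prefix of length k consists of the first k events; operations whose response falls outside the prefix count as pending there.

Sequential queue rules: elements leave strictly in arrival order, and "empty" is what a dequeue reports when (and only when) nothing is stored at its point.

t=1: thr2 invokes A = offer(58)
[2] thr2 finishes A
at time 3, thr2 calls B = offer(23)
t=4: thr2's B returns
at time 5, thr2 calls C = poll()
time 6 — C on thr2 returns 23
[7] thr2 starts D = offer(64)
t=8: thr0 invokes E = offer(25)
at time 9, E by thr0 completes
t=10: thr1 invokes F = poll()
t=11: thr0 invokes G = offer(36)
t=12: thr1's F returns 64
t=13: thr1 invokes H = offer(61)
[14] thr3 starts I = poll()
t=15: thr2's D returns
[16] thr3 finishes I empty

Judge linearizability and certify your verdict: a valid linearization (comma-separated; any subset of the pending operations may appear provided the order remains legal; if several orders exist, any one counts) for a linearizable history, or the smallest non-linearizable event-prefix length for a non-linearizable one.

through event 5 a valid linearization exists; event 6 (C responding at time 6) ends that
exactly one order of the 3 completed ops respects real time; the queue replay fails
take A, B, C: step 3 already fails, because C poll() → 23 cannot occur there

not linearizable — minimal violating prefix: 6 events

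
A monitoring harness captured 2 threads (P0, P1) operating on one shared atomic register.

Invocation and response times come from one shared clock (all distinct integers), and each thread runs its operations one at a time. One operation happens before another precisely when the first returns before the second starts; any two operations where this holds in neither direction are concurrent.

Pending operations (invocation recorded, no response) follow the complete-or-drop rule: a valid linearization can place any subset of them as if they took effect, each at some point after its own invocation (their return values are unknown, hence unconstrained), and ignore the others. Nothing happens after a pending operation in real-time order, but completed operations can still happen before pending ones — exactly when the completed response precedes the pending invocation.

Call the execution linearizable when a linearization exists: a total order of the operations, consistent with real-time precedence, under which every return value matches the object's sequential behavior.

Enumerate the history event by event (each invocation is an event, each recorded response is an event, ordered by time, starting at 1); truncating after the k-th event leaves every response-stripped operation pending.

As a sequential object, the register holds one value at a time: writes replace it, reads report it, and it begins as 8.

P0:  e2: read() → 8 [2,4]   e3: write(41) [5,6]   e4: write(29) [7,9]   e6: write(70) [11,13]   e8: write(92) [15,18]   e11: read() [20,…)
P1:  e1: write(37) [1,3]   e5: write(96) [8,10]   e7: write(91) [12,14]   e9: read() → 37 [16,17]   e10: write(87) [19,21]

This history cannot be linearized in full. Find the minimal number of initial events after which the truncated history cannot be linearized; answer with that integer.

17

a valid linearization of events 1..16 exists, for instance e2, e1, e3, e4, e5, e6, e7:
1. e2 read() → 8, leaving value 8
2. e1 write(37), leaving value 37
3. e3 write(41), leaving value 41
4. e4 write(29), leaving value 29
5. e5 write(96), leaving value 96
6. e6 write(70), leaving value 70
7. e7 write(91), leaving value 91
event 17 — e9's response, time 17 — after it, nothing linearizes
include/drop combinations of the 1 pending operation (e8) were all tried; none helps
sample order e1, e2, e3, e4, e5, e6, e7, e9 (pending dropped) stalls at step 2 — e2 read() → 8 has no legal effect
sample order e1, e2, e3, e4, e5, e7, e6, e9 (pending dropped) stalls at step 2 — e2 read() → 8 has no legal effect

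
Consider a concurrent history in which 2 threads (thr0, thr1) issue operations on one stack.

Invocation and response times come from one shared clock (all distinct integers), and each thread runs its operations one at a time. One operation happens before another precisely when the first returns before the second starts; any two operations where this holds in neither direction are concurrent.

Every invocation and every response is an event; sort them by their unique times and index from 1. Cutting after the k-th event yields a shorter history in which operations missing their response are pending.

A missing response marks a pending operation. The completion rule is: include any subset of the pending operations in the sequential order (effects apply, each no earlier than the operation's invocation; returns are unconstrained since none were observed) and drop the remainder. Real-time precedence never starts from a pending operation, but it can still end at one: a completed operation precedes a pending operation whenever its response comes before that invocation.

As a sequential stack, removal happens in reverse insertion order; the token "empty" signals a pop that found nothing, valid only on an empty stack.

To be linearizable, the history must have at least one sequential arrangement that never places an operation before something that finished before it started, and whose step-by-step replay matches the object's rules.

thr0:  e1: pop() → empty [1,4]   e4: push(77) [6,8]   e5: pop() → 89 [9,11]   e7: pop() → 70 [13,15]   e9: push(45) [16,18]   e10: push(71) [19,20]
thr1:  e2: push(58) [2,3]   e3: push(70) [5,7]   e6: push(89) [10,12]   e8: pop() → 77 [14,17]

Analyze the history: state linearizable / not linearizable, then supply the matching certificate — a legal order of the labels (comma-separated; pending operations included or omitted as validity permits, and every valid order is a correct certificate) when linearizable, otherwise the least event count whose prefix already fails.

linearizable — witness: e1, e2, e3, e4, e6, e5, e8, e7, e9, e10

after step 1 (e1 pop() → empty): stack <>
after step 2 (e2 push(58)): stack <58>
after step 3 (e3 push(70)): stack <58,70>
after step 4 (e4 push(77)): stack <58,70,77>
after step 5 (e6 push(89)): stack <58,70,77,89>
after step 6 (e5 pop() → 89): stack <58,70,77>
after step 7 (e8 pop() → 77): stack <58,70>
after step 8 (e7 pop() → 70): stack <58>
after step 9 (e9 push(45)): stack <58,45>
after step 10 (e10 push(71)): stack <58,45,71>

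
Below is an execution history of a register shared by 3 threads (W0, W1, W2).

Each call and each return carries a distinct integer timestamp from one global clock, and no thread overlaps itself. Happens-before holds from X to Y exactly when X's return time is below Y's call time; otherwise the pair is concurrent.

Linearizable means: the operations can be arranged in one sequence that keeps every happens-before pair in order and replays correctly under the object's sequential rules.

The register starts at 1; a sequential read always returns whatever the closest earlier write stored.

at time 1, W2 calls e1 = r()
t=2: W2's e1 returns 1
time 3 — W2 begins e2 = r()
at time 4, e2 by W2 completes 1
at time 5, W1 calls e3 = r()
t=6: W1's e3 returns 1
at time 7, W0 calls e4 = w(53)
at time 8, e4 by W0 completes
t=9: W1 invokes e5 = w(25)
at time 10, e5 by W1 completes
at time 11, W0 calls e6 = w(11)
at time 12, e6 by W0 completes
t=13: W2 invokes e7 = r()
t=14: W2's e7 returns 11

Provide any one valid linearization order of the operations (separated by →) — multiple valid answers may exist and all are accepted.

e1 → e2 → e3 → e4 → e5 → e6 → e7

step 1: e1 r() → 1 — value 1
step 2: e2 r() → 1 — value 1
step 3: e3 r() → 1 — value 1
step 4: e4 w(53) — value 53
step 5: e5 w(25) — value 25
step 6: e6 w(11) — value 11
step 7: e7 r() → 11 — value 11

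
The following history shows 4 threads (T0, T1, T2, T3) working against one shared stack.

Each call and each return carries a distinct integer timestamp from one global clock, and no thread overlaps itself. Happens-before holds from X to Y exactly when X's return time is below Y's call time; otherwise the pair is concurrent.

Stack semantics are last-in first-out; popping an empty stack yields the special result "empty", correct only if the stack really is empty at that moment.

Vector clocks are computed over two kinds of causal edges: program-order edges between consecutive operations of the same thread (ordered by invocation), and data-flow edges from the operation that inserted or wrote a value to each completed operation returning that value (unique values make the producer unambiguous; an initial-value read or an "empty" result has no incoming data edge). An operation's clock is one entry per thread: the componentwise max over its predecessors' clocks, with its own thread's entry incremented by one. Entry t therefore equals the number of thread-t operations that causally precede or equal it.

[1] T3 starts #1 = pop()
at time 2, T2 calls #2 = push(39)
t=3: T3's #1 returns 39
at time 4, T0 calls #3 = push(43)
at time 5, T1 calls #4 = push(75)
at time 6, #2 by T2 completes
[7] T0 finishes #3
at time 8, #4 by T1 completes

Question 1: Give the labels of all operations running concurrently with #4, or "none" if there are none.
Answer: #2, #3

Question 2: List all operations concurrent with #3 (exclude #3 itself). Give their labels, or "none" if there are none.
Answer: #2, #4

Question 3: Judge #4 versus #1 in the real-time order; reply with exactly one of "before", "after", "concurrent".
Answer: after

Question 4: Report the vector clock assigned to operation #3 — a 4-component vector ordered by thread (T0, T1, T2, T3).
Answer: (1, 0, 0, 0)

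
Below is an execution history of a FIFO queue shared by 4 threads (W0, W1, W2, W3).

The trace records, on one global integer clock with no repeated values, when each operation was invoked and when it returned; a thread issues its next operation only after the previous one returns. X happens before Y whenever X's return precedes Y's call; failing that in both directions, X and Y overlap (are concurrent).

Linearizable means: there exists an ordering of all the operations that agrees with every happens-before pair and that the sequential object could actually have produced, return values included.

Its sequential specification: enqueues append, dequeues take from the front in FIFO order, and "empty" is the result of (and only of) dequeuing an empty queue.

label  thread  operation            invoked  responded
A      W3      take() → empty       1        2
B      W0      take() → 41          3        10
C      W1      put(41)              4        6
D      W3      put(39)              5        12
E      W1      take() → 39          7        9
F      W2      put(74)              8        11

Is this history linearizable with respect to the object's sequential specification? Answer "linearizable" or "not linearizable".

one valid linearization: A, C, B, D, E, F
after step 1 (A take() → empty): queue <>
after step 2 (C put(41)): queue <41>
after step 3 (B take() → 41): queue <>
after step 4 (D put(39)): queue <39>
after step 5 (E take() → 39): queue <>
after step 6 (F put(74)): queue <74>

linearizable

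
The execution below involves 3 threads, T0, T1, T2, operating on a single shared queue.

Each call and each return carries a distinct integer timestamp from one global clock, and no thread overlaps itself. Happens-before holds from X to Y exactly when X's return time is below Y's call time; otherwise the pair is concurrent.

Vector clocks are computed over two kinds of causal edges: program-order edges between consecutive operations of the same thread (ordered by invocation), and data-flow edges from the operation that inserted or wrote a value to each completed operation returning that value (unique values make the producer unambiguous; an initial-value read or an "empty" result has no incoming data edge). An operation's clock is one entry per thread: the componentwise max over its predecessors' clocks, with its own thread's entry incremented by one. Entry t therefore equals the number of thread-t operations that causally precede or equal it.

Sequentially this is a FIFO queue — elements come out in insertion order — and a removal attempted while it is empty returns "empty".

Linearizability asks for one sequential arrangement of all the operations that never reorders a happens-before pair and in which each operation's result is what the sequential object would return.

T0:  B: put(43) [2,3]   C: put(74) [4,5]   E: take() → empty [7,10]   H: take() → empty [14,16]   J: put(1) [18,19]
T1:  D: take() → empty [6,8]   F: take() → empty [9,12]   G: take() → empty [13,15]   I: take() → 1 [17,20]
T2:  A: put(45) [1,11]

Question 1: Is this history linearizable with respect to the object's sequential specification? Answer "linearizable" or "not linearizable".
events 1..7 are fine; event 8 — the response of D at time 8 — makes the prefix non-linearizable
a single order respects real time; the 3 completed queue operations fail replay along it
completion choices over the 2 pending operations (A, E) were checked; none helps
for example B, C, D (pending dropped) fails at step 3: D take() → empty is not legal there

not linearizable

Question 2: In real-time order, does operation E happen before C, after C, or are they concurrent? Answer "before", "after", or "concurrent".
E spans [7,10], C spans [4,5]
resp(C)=5 < inv(E)=7

after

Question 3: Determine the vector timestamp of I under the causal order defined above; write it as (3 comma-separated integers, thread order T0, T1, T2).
A, invoked 1, has no incoming edges; only T2's bump applies → (0, 0, 1)
D, invoked 6, has no incoming edges; only T1's bump applies → (0, 1, 0)
B, invoked 2, has no incoming edges; only T0's bump applies → (1, 0, 0)
VC(F, invoked at 9): max of VC(D)=(0, 1, 0), then +1 on thread T1 → (0, 2, 0)
VC(C, invoked at 4): max of VC(B)=(1, 0, 0), then +1 on thread T0 → (2, 0, 0)
VC(G, invoked at 13): max of VC(F)=(0, 2, 0), then +1 on thread T1 → (0, 3, 0)
VC(E, invoked at 7): max of VC(C)=(2, 0, 0), then +1 on thread T0 → (3, 0, 0)
VC(H, invoked at 14): max of VC(E)=(3, 0, 0), then +1 on thread T0 → (4, 0, 0)
VC(J, invoked at 18): max of VC(H)=(4, 0, 0), then +1 on thread T0 → (5, 0, 0)
VC(I, invoked at 17): max of VC(G)=(0, 3, 0), VC(J)=(5, 0, 0), then +1 on thread T1 → (5, 4, 0)
target: VC(I) = (5, 4, 0)

(5, 4, 0)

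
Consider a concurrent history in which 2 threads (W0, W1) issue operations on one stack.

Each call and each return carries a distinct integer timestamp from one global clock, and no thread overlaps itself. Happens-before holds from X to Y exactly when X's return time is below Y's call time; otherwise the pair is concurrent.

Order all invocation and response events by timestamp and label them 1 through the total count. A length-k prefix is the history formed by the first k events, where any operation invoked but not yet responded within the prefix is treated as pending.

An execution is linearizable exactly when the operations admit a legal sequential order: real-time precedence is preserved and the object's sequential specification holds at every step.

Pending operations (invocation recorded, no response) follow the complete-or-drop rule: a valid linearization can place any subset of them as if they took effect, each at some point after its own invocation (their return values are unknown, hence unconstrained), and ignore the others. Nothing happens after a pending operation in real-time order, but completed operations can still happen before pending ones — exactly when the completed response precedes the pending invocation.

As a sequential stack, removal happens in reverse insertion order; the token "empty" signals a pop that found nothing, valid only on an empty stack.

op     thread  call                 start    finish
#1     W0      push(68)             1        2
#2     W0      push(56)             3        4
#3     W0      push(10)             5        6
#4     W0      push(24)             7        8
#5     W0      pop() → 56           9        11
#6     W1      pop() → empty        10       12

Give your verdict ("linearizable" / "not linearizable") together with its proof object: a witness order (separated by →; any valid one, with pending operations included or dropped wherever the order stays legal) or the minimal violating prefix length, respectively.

through event 10 a valid linearization exists; event 11 (#5 responding at time 11) ends that
the sole real-time-consistent order of 5 completed operations fails the stack replay
include/drop combinations of the 1 pending operation (#6) were all tried; none helps
one such order, #1, #2, #3, #4, #5 (pending dropped), breaks at step 5 where #5 pop() → 56 is illegal

not linearizable — minimal violating prefix: 11 events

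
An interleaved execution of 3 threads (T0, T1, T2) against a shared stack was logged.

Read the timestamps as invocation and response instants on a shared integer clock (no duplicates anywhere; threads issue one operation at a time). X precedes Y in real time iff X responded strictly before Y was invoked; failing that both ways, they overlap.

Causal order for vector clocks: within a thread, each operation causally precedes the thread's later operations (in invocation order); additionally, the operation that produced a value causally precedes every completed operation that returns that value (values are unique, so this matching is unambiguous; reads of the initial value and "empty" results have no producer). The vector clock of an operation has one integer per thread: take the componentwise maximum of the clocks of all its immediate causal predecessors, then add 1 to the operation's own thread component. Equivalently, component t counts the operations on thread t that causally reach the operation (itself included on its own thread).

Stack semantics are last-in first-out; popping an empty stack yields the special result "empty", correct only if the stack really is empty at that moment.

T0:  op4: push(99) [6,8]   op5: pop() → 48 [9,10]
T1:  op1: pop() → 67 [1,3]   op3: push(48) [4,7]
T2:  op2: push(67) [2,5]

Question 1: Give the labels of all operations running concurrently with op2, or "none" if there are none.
op2 runs from 2 to 5; window-overlapping ops are concurrent
op1 [1,3]: concurrent
op3 [4,7]: concurrent
op4 [6,8]: after
op5 [9,10]: after

op1, op3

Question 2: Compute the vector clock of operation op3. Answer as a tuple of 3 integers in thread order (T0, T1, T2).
VC(op2, invoked at 2): no causal predecessors; +1 on T2 → (0, 0, 1)
VC(op4, invoked at 6): no causal predecessors; +1 on T0 → (1, 0, 0)
from VC(op2)=(0, 0, 1), op1 (invoked 1) maxes components and bumps T1 → (0, 1, 1)
from VC(op1)=(0, 1, 1), op3 (invoked 4) maxes components and bumps T1 → (0, 2, 1)
from VC(op3)=(0, 2, 1), VC(op4)=(1, 0, 0), op5 (invoked 9) maxes components and bumps T0 → (2, 2, 1)
target: VC(op3) = (0, 2, 1)

(0, 2, 1)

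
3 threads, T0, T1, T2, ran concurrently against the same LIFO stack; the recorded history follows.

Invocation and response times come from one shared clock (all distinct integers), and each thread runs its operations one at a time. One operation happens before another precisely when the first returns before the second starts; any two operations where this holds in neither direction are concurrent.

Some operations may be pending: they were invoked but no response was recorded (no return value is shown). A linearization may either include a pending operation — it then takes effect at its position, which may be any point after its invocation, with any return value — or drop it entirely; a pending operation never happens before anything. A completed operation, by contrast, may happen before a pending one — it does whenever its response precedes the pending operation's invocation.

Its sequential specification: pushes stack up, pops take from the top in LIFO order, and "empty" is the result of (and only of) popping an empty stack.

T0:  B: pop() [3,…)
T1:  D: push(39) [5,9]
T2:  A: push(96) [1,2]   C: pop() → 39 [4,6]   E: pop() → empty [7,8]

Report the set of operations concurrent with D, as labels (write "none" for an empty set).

B, C, E

D spans [5,9]: anything still running between times 5 and 9 counts as concurrent
A [1,2]: before
B [3,…): concurrent
C [4,6]: concurrent
E [7,8]: concurrent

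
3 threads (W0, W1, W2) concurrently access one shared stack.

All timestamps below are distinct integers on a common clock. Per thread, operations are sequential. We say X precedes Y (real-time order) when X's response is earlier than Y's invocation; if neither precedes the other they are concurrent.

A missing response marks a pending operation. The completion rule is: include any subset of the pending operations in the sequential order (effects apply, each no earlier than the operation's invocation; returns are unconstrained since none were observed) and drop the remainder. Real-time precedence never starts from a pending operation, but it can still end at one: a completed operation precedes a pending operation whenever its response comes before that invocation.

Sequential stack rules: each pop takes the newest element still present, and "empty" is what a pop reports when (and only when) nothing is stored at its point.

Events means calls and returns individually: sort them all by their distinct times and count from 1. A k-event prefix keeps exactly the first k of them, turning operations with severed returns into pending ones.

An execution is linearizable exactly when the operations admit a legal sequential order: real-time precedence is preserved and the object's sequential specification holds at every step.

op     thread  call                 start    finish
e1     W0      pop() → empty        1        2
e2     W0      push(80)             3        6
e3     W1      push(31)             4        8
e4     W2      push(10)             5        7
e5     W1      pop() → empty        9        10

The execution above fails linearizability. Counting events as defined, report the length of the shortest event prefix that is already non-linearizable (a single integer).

events 1..9 are linearizable, e.g. via e1, e2, e3, e4:
after step 1 (e1 pop() → empty): stack <>
after step 2 (e2 push(80)): stack <80>
after step 3 (e3 push(31)): stack <80,31>
after step 4 (e4 push(10)): stack <80,31,10>
with event 10 included (e5 responding at time 10), all real-time-consistent orders fail
sample order e1, e2, e3, e4, e5 stalls at step 5 — e5 pop() → empty has no legal effect
sample order e1, e2, e4, e3, e5 stalls at step 5 — e5 pop() → empty has no legal effect

10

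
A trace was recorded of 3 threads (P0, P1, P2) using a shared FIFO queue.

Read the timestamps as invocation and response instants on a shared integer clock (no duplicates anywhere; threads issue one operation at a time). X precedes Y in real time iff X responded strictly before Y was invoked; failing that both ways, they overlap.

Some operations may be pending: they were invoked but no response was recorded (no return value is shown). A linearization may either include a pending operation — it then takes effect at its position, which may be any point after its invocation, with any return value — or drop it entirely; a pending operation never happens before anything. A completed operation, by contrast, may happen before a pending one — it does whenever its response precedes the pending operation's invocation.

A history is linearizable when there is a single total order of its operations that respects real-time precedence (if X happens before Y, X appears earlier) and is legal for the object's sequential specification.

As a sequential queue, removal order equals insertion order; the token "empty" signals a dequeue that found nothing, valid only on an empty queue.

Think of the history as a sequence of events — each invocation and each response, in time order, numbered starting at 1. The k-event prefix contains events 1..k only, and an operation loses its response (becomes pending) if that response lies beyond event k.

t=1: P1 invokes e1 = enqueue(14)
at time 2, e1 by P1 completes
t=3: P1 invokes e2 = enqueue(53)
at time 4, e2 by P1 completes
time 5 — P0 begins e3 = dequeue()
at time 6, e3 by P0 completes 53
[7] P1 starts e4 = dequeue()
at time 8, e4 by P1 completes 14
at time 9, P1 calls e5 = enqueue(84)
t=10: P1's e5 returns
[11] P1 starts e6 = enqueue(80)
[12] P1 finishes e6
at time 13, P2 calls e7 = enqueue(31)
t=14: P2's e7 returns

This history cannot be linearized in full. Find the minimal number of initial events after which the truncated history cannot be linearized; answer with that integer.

one valid order for events 1..5 is e1, e2:
after step 1 (e1 enqueue(14)): queue <14>
after step 2 (e2 enqueue(53)): queue <14,53>
with event 6 included (e3 responding at time 6), all real-time-consistent orders fail
e.g. e1, e2, e3: illegal at step 3, since e3 dequeue() → 53 cannot apply there

6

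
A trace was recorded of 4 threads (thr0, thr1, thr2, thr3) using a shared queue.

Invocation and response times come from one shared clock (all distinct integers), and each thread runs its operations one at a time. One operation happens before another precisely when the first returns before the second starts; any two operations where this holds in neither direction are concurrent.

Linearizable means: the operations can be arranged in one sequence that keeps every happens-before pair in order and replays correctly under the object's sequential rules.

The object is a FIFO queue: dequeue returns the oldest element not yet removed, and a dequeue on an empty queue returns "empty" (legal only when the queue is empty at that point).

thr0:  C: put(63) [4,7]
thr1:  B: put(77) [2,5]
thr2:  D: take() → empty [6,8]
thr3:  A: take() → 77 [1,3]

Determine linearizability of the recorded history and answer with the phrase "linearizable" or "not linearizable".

linearizable

witness order: B, A, D, C
1. B put(77), leaving queue <77>
2. A take() → 77, leaving queue <>
3. D take() → empty, leaving queue <>
4. C put(63), leaving queue <63>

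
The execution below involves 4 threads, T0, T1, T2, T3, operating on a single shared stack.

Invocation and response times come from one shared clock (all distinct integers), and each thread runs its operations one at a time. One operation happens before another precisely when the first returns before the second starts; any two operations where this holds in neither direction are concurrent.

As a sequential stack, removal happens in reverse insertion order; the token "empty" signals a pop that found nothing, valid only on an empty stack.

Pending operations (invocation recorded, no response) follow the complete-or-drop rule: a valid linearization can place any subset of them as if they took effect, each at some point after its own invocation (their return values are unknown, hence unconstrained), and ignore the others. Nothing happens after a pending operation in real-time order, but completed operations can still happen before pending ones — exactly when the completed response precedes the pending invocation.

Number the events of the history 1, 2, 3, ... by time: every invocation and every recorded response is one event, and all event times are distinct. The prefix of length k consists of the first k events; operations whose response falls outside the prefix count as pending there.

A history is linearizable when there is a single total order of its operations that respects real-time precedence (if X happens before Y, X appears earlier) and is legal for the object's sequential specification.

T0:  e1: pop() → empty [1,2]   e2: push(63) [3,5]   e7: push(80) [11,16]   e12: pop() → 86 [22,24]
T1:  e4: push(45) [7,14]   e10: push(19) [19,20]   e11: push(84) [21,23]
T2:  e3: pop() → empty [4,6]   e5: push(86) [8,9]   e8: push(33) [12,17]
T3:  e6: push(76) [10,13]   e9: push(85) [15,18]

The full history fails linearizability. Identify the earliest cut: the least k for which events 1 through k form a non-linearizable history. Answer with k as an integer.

a valid linearization of events 1..23 exists, for instance e1, e3, e2, e4, e5, e6, e7, e8, e9, e10, e11:
1. e1 pop() → empty, leaving stack <>
2. e3 pop() → empty, leaving stack <>
3. e2 push(63), leaving stack <63>
4. e4 push(45), leaving stack <63,45>
5. e5 push(86), leaving stack <63,45,86>
6. e6 push(76), leaving stack <63,45,86,76>
7. e7 push(80), leaving stack <63,45,86,76,80>
8. e8 push(33), leaving stack <63,45,86,76,80,33>
9. e9 push(85), leaving stack <63,45,86,76,80,33,85>
10. e10 push(19), leaving stack <63,45,86,76,80,33,85,19>
11. e11 push(84), leaving stack <63,45,86,76,80,33,85,19,84>
adding event 24 (e12 responds at 24) leaves no legal real-time order
for example e1, e2, e3, e4, e5, e6, e7, e8, e9, e10, e11, e12 fails at step 3: e3 pop() → empty is not legal there
for example e1, e2, e3, e4, e5, e6, e7, e8, e9, e10, e12, e11 fails at step 3: e3 pop() → empty is not legal there

24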